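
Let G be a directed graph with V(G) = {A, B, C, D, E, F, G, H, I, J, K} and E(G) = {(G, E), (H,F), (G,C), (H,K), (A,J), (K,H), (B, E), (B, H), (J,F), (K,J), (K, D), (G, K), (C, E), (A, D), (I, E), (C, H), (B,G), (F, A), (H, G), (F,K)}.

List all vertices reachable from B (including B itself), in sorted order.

A, B, C, D, E, F, G, H, J, K

Start at B.
Its neighbours: E, G, H.
Then their neighbours: C, F, K.
Then next layer: A, D, J.
Nothing further is reachable.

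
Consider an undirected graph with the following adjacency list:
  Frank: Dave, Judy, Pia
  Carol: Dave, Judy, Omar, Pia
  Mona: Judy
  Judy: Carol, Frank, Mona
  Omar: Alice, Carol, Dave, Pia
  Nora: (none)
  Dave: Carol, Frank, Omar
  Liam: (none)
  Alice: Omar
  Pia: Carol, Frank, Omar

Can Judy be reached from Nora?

No

Nora has no edges, so nothing is reachable from it.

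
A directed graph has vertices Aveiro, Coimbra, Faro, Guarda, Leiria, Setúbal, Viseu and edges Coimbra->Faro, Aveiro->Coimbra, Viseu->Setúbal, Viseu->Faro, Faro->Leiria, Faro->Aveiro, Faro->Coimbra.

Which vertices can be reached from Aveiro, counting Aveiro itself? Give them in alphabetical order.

Start at Aveiro.
Its neighbours: Coimbra.
Then their neighbours: Faro.
Then next layer: Leiria.
Nothing further is reachable.

Aveiro, Coimbra, Faro, Leiria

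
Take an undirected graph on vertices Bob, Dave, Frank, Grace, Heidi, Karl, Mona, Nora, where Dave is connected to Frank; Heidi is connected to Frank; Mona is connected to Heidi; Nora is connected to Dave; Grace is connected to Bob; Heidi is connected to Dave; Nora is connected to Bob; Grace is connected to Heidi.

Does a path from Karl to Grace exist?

No

Karl has no edges, so nothing is reachable from it.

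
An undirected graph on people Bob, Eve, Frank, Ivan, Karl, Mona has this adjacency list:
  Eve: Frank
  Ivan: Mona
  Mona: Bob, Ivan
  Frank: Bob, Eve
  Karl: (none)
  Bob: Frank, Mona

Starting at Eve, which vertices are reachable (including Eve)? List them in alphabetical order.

Bob, Eve, Frank, Ivan, Mona

Start at Eve.
Its neighbours: Frank.
Then their neighbours: Bob.
Then next layer: Mona.
Then next layer: Ivan.
Nothing further is reachable.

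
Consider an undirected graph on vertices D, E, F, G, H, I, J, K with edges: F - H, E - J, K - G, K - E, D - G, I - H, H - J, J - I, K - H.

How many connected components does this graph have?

1

From D: component {D, E, F, G, H, I, J, K}.
That's 1 component.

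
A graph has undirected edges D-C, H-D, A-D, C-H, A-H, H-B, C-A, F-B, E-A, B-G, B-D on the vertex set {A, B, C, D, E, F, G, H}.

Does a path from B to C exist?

Yes

Explore from B.
Distance 1: reach D, F, G, H.
Distance 2: reach A, C.
Found C.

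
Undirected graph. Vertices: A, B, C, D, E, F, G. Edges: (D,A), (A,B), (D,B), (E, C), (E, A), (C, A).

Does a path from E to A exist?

Explore from E.
Distance 1: reach A, C.
Found A.

Yes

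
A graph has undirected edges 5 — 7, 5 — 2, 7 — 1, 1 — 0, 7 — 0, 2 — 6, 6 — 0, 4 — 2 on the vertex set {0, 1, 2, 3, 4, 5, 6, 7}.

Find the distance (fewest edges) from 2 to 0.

Distance 0: 2.
Distance 1: 4, 5, 6.
Distance 2: 0, 7 — contains 0.

2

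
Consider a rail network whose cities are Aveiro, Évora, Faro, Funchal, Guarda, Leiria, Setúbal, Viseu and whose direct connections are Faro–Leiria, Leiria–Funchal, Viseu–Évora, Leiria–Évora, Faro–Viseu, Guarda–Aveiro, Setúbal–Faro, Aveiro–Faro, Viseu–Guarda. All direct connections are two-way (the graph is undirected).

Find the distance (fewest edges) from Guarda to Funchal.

Distance 0: Guarda.
Distance 1: Aveiro, Viseu.
Distance 2: Évora, Faro.
Distance 3: Leiria, Setúbal.
Distance 4: Funchal — contains Funchal.

4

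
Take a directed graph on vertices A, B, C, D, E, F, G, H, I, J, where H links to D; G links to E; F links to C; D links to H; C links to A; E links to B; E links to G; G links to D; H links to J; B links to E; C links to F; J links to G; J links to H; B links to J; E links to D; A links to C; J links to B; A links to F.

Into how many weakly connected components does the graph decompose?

3

From A: component {A, C, F}.
From B: component {B, D, E, G, H, J}.
From I: component {I}.
That's 3 components.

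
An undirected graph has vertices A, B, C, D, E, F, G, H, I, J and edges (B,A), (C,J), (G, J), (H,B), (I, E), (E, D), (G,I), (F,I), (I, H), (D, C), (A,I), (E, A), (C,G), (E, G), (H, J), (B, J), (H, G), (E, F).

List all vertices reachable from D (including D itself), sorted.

A, B, C, D, E, F, G, H, I, J

Start at D.
Its neighbours: C, E.
Then their neighbours: A, F, G, I, J.
Then next layer: B, H.
Every vertex is now reached.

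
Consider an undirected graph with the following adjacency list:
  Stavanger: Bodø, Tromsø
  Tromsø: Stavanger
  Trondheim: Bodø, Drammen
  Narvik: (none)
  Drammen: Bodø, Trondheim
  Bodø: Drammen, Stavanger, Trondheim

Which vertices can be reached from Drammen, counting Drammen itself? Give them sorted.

Start at Drammen.
Its neighbours: Bodø, Trondheim.
Then their neighbours: Stavanger.
Then next layer: Tromsø.
Nothing further is reachable.

Bodø, Drammen, Stavanger, Tromsø, Trondheim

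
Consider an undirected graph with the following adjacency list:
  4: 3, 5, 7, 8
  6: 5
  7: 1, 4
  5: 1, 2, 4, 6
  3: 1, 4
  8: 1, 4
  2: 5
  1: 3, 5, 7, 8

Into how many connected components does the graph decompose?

From 1: component {1, 2, 3, 4, 5, 6, 7, 8}.
That's 1 component.

1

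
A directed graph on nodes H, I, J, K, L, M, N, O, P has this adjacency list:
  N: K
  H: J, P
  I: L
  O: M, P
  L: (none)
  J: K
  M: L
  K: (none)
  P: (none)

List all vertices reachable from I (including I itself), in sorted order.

Start at I.
Its neighbours: L.
Nothing further is reachable.

I, L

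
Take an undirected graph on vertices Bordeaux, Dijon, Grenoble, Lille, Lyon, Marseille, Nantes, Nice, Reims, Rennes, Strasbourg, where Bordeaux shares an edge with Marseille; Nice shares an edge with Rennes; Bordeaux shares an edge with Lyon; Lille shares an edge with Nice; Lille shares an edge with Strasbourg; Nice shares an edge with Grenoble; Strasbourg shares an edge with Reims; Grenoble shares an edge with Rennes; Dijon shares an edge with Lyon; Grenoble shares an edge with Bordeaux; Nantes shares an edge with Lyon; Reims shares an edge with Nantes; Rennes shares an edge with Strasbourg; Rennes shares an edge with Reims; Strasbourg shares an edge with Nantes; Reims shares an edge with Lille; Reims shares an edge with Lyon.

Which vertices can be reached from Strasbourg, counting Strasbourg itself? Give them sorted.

Bordeaux, Dijon, Grenoble, Lille, Lyon, Marseille, Nantes, Nice, Reims, Rennes, Strasbourg

Start at Strasbourg.
Its neighbours: Lille, Nantes, Reims, Rennes.
Then their neighbours: Grenoble, Lyon, Nice.
Then next layer: Bordeaux, Dijon.
Then next layer: Marseille.
Every vertex is now reached.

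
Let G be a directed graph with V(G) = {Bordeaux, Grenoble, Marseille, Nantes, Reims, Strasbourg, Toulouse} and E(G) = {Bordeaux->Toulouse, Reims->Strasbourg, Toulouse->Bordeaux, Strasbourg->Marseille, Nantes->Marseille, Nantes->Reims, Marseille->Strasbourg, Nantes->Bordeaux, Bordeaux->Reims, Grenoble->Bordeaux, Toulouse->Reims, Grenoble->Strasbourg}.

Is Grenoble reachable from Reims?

Explore from Reims.
Distance 1: reach Strasbourg.
Distance 2: reach Marseille.
The search from Reims is exhausted; no directed path reaches Grenoble.

No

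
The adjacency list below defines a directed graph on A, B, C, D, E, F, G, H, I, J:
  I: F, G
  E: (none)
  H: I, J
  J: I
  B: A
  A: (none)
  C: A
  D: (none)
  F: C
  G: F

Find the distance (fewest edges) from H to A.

4

Distance 0: H.
Distance 1: I, J.
Distance 2: F, G.
Distance 3: C.
Distance 4: A — contains A.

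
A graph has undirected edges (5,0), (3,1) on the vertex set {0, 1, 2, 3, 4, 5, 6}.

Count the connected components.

From 0: component {0, 5}.
From 1: component {1, 3}.
From 2: component {2}.
From 4: component {4}.
From 6: component {6}.
That's 5 components.

5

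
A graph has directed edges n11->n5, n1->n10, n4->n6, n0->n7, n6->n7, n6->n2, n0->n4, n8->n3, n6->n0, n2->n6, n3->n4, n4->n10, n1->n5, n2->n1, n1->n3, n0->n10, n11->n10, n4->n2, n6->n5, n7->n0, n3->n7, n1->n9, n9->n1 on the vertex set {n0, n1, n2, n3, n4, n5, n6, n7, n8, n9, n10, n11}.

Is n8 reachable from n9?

No

Explore from n9.
Distance 1: reach n1.
Distance 2: reach n3, n5, n10.
Distance 3: reach n4, n7.
Distance 4: reach n0, n2, n6.
The search from n9 is exhausted; no directed path reaches n8.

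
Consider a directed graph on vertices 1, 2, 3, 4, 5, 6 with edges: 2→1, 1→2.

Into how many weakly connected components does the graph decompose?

From 1: component {1, 2}.
From 3: component {3}.
From 4: component {4}.
From 5: component {5}.
From 6: component {6}.
That's 5 components.

5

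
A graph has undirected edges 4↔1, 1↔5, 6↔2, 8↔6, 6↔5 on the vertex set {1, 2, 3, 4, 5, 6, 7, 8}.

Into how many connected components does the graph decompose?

3

From 1: component {1, 2, 4, 5, 6, 8}.
From 3: component {3}.
From 7: component {7}.
That's 3 components.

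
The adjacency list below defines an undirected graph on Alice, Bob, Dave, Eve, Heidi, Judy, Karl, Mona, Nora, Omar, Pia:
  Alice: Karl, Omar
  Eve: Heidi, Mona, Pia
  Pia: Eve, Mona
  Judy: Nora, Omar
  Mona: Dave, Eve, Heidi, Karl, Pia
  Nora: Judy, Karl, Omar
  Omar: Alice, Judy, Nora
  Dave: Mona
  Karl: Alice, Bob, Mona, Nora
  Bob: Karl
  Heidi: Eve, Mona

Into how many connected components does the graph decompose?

1

From Alice: component {Alice, Bob, Dave, Eve, Heidi, Judy, Karl, Mona, Nora, Omar, Pia}.
That's 1 component.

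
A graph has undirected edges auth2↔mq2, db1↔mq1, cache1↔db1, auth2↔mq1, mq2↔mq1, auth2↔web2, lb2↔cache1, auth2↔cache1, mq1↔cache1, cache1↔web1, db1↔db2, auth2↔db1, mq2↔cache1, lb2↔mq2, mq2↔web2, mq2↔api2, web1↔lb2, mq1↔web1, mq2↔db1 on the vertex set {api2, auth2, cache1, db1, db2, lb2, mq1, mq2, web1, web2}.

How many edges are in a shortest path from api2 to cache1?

Distance 0: api2.
Distance 1: mq2.
Distance 2: auth2, cache1, db1, lb2, mq1, web2 — contains cache1.

2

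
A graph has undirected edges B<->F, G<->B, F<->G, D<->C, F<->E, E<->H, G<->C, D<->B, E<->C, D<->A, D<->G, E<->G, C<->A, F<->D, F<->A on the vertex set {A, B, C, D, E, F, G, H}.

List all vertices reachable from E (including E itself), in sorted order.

A, B, C, D, E, F, G, H

Start at E.
Its neighbours: C, F, G, H.
Then their neighbours: A, B, D.
Every vertex is now reached.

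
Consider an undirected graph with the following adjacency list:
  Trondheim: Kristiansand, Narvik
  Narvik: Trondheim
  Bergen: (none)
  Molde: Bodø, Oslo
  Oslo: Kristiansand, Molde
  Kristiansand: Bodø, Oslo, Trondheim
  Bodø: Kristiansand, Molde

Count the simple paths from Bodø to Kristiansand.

Bodø–Kristiansand
Bodø–Molde–Oslo–Kristiansand

2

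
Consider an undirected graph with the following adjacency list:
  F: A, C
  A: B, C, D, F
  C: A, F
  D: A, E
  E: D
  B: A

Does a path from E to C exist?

Yes

Explore from E.
Distance 1: reach D.
Distance 2: reach A.
Distance 3: reach B, C, F.
Found C.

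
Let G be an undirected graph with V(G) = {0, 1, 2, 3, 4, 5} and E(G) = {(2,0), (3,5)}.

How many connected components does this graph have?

4

From 0: component {0, 2}.
From 1: component {1}.
From 3: component {3, 5}.
From 4: component {4}.
That's 4 components.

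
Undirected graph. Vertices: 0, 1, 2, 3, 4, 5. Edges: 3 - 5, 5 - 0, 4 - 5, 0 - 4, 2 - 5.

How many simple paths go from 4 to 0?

2

4–0
4–5–0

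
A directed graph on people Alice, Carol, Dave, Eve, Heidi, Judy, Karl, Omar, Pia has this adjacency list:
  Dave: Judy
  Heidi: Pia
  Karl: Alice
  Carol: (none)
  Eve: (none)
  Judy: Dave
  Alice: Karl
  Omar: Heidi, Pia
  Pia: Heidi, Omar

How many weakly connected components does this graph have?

From Alice: component {Alice, Karl}.
From Carol: component {Carol}.
From Dave: component {Dave, Judy}.
From Eve: component {Eve}.
From Heidi: component {Heidi, Omar, Pia}.
That's 5 components.

5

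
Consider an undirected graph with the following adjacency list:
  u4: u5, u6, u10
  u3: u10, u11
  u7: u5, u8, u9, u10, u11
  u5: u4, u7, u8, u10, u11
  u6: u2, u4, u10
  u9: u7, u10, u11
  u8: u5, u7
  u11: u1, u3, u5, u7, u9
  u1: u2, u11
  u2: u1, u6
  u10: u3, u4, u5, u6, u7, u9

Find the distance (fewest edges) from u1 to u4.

3

Distance 0: u1.
Distance 1: u2, u11.
Distance 2: u3, u5, u6, u7, u9.
Distance 3: u4, u8, u10 — contains u4.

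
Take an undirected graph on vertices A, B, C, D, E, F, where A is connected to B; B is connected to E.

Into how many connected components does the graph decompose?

From A: component {A, B, E}.
From C: component {C}.
From D: component {D}.
From F: component {F}.
That's 4 components.

4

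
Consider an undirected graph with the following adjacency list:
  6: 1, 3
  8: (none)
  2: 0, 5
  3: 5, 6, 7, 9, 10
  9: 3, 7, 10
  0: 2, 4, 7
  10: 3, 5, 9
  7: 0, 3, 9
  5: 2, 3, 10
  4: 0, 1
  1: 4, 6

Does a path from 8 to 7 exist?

8 has no edges, so nothing is reachable from it.

No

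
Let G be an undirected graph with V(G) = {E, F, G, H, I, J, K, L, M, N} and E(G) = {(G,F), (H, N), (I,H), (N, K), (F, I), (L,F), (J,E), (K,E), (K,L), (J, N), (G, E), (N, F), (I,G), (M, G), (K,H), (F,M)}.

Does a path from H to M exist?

Explore from H.
Distance 1: reach I, K, N.
Distance 2: reach E, F, G, J, L.
Distance 3: reach M.
Found M.

Yes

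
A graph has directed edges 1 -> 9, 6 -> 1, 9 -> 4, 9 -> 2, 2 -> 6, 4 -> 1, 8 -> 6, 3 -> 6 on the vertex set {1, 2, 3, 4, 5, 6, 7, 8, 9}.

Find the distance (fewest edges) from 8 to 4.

4

Distance 0: 8.
Distance 1: 6.
Distance 2: 1.
Distance 3: 9.
Distance 4: 2, 4 — contains 4.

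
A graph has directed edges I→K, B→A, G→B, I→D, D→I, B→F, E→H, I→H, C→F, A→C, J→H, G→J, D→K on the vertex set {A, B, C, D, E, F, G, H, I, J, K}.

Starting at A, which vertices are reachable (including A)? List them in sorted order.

A, C, F

Start at A.
Its neighbours: C.
Then their neighbours: F.
Nothing further is reachable.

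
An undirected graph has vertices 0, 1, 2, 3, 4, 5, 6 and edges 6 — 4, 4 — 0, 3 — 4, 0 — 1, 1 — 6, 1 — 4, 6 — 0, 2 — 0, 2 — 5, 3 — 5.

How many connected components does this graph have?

1

From 0: component {0, 1, 2, 3, 4, 5, 6}.
That's 1 component.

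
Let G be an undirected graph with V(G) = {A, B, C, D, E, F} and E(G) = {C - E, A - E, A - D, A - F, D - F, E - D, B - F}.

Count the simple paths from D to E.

3

D–A–E
D–E
D–F–A–E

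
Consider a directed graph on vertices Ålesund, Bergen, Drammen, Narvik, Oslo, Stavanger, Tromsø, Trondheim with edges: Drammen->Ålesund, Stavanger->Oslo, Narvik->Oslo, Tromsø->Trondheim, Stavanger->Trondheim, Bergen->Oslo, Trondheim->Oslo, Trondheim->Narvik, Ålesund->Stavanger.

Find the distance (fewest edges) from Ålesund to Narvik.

Distance 0: Ålesund.
Distance 1: Stavanger.
Distance 2: Oslo, Trondheim.
Distance 3: Narvik — contains Narvik.

3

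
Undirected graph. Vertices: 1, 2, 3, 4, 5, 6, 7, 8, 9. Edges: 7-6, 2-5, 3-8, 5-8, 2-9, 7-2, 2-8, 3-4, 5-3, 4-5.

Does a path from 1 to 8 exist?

No

1 has no edges, so nothing is reachable from it.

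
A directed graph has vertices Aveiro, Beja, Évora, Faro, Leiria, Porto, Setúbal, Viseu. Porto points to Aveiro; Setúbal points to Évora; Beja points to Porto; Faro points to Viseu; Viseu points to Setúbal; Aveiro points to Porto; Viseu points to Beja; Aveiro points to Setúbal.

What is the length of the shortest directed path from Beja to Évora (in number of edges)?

Distance 0: Beja.
Distance 1: Porto.
Distance 2: Aveiro.
Distance 3: Setúbal.
Distance 4: Évora — contains Évora.

4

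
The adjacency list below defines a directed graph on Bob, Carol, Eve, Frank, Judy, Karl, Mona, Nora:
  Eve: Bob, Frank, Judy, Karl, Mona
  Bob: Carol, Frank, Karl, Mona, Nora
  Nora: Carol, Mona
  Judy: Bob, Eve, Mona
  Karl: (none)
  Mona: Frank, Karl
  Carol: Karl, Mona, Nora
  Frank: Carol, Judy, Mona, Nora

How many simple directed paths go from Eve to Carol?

Eve→Bob→Carol
Eve→Bob→Frank→Carol
Eve→Bob→Frank→Nora→Carol
Eve→Bob→Mona→Frank→Carol
Eve→Bob→Mona→Frank→Nora→Carol
Eve→Bob→Nora→Carol
Eve→Bob→Nora→Mona→Frank→Carol
Eve→Frank→Carol
... and 16 more.

24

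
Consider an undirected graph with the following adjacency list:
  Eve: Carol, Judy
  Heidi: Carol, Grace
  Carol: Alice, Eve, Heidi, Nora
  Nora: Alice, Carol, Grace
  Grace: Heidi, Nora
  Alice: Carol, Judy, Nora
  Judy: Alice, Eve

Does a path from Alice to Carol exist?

Yes

Explore from Alice.
Distance 1: reach Carol, Judy, Nora.
Found Carol.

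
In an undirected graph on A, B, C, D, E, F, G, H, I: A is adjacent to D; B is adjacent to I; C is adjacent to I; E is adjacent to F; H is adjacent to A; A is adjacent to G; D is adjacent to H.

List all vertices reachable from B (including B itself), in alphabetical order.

Start at B.
Its neighbours: I.
Then their neighbours: C.
Nothing further is reachable.

B, C, I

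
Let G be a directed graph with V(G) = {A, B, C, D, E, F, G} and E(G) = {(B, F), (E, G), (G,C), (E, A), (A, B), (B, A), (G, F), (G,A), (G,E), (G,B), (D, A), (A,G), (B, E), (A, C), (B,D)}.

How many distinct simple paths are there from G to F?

4

G→A→B→F
G→B→F
G→E→A→B→F
G→F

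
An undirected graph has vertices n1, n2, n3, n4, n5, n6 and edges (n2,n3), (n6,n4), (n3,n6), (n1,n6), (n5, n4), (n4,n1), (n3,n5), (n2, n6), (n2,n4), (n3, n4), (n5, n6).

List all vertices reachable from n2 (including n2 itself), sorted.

n1, n2, n3, n4, n5, n6

Start at n2.
Its neighbours: n3, n4, n6.
Then their neighbours: n1, n5.
Every vertex is now reached.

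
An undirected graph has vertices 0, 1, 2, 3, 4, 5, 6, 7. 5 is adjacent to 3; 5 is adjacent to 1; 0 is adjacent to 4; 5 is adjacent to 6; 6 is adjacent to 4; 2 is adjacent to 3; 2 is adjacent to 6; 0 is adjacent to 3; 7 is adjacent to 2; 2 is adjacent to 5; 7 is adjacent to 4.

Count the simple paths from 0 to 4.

0–3–2–5–6–4
0–3–2–6–4
0–3–2–7–4
0–3–5–2–6–4
0–3–5–2–7–4
0–3–5–6–2–7–4
0–3–5–6–4
0–4

8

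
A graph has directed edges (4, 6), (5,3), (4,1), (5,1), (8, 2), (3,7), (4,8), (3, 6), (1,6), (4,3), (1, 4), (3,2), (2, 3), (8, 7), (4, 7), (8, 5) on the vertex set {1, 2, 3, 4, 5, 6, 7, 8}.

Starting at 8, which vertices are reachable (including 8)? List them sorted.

Start at 8.
Its neighbours: 2, 5, 7.
Then their neighbours: 1, 3.
Then next layer: 4, 6.
Every vertex is now reached.

1, 2, 3, 4, 5, 6, 7, 8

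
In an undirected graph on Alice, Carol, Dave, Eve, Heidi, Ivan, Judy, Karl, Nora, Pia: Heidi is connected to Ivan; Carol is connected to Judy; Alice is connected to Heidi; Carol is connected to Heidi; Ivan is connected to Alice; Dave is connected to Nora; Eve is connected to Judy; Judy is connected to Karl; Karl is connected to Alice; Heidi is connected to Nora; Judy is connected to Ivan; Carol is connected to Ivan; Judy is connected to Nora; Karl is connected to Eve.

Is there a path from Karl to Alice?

Explore from Karl.
Distance 1: reach Alice, Eve, Judy.
Found Alice.

Yes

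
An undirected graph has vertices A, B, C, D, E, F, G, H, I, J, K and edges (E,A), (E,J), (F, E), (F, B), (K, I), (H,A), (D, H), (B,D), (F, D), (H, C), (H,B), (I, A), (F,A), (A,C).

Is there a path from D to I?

Explore from D.
Distance 1: reach B, F, H.
Distance 2: reach A, C, E.
Distance 3: reach I, J.
Found I.

Yes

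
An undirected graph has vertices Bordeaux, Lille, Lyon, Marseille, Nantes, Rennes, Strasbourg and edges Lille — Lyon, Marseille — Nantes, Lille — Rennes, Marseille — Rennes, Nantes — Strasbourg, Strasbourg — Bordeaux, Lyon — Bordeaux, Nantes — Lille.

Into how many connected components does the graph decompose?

From Bordeaux: component {Bordeaux, Lille, Lyon, Marseille, Nantes, Rennes, Strasbourg}.
That's 1 component.

1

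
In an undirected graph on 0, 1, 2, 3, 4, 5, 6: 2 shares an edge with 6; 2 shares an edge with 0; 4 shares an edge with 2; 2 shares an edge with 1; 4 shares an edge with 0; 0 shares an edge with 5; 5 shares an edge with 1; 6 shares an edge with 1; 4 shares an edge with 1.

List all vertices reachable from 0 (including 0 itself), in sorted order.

0, 1, 2, 4, 5, 6

Start at 0.
Its neighbours: 2, 4, 5.
Then their neighbours: 1, 6.
Nothing further is reachable.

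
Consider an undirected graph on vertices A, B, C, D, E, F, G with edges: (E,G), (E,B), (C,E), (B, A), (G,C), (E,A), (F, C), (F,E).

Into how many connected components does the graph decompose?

From A: component {A, B, C, E, F, G}.
From D: component {D}.
That's 2 components.

2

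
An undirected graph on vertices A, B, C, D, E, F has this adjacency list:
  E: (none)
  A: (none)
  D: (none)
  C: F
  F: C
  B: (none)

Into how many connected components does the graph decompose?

From A: component {A}.
From B: component {B}.
From C: component {C, F}.
From D: component {D}.
From E: component {E}.
That's 5 components.

5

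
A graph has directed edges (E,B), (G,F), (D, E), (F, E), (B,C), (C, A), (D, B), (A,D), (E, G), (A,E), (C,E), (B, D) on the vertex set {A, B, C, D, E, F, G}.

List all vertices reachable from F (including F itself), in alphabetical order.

Start at F.
Its neighbours: E.
Then their neighbours: B, G.
Then next layer: C, D.
Then next layer: A.
Every vertex is now reached.

A, B, C, D, E, F, G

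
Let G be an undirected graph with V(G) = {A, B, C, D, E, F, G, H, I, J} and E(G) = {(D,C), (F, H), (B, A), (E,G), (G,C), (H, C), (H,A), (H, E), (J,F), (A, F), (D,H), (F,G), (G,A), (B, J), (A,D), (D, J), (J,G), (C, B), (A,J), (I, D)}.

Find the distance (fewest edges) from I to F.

Distance 0: I.
Distance 1: D.
Distance 2: A, C, H, J.
Distance 3: B, E, F, G — contains F.

3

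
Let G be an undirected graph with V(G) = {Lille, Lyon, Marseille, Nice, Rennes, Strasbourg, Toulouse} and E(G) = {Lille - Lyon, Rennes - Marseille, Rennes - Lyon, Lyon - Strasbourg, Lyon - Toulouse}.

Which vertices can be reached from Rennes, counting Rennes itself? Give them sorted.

Start at Rennes.
Its neighbours: Lyon, Marseille.
Then their neighbours: Lille, Strasbourg, Toulouse.
Nothing further is reachable.

Lille, Lyon, Marseille, Rennes, Strasbourg, Toulouse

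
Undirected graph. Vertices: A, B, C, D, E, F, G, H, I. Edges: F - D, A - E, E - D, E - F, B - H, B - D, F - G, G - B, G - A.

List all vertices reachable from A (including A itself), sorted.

A, B, D, E, F, G, H

Start at A.
Its neighbours: E, G.
Then their neighbours: B, D, F.
Then next layer: H.
Nothing further is reachable.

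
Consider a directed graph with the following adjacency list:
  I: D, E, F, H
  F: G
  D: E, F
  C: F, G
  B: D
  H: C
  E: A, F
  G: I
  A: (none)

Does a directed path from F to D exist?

Yes

Explore from F.
Distance 1: reach G.
Distance 2: reach I.
Distance 3: reach D, E, H.
Found D.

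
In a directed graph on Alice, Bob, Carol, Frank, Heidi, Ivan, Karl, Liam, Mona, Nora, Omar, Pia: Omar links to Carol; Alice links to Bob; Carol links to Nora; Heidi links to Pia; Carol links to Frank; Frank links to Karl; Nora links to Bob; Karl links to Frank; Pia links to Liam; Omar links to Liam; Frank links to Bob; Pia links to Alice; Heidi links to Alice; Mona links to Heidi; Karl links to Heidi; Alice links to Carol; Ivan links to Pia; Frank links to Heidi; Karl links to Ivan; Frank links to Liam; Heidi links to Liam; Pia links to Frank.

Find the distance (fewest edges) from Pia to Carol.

2

Distance 0: Pia.
Distance 1: Alice, Frank, Liam.
Distance 2: Bob, Carol, Heidi, Karl — contains Carol.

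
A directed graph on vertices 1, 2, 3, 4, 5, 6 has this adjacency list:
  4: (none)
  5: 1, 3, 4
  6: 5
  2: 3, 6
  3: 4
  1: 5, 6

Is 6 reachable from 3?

Explore from 3.
Distance 1: reach 4.
The search from 3 is exhausted; no directed path reaches 6.

No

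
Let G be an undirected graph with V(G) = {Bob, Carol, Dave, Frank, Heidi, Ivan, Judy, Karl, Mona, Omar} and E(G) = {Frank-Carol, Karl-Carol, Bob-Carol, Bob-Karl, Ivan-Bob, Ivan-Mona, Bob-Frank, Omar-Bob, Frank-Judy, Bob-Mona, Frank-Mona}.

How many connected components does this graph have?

From Bob: component {Bob, Carol, Frank, Ivan, Judy, Karl, Mona, Omar}.
From Dave: component {Dave}.
From Heidi: component {Heidi}.
That's 3 components.

3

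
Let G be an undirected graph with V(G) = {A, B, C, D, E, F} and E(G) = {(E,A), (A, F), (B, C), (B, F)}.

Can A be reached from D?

D has no edges, so nothing is reachable from it.

No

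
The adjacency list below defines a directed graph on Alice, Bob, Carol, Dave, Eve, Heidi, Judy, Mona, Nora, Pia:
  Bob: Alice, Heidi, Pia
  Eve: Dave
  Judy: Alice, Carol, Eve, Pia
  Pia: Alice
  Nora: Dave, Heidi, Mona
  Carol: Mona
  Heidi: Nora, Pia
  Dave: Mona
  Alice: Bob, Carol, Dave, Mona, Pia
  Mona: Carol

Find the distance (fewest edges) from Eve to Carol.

3

Distance 0: Eve.
Distance 1: Dave.
Distance 2: Mona.
Distance 3: Carol — contains Carol.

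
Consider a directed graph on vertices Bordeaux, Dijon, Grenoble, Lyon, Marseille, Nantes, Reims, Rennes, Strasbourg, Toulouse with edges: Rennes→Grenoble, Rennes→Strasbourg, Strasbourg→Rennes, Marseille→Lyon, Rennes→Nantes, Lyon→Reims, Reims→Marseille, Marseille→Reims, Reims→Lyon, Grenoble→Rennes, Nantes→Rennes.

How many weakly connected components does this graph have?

From Bordeaux: component {Bordeaux}.
From Dijon: component {Dijon}.
From Grenoble: component {Grenoble, Nantes, Rennes, Strasbourg}.
From Lyon: component {Lyon, Marseille, Reims}.
From Toulouse: component {Toulouse}.
That's 5 components.

5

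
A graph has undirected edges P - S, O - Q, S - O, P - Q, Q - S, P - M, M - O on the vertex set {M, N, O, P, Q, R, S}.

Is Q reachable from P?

Yes

Explore from P.
Distance 1: reach M, Q, S.
Found Q.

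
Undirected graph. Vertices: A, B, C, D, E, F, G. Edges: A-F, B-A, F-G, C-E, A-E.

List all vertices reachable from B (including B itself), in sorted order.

Start at B.
Its neighbours: A.
Then their neighbours: E, F.
Then next layer: C, G.
Nothing further is reachable.

A, B, C, E, F, G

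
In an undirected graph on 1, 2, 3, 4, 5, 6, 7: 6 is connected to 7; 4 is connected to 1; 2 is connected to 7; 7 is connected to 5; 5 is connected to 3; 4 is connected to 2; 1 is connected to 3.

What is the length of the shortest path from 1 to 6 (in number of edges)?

4

Distance 0: 1.
Distance 1: 3, 4.
Distance 2: 2, 5.
Distance 3: 7.
Distance 4: 6 — contains 6.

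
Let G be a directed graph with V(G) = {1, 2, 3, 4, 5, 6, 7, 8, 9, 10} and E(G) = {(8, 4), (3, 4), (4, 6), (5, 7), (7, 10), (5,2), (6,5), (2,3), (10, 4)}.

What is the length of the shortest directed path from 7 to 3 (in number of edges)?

6

Distance 0: 7.
Distance 1: 10.
Distance 2: 4.
Distance 3: 6.
Distance 4: 5.
Distance 5: 2.
Distance 6: 3 — contains 3.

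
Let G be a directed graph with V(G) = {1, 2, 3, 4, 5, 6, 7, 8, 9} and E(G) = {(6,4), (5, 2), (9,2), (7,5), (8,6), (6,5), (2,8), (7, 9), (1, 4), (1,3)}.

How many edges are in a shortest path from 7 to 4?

Distance 0: 7.
Distance 1: 5, 9.
Distance 2: 2.
Distance 3: 8.
Distance 4: 6.
Distance 5: 4 — contains 4.

5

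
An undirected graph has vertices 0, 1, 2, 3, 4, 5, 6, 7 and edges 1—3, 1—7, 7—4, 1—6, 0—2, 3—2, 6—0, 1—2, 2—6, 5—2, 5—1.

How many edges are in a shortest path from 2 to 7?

Distance 0: 2.
Distance 1: 0, 1, 3, 5, 6.
Distance 2: 7 — contains 7.

2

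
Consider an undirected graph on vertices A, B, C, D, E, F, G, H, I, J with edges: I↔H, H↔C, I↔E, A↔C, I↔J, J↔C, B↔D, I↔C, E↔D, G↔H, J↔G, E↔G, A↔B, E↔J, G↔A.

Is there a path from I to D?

Yes

Explore from I.
Distance 1: reach C, E, H, J.
Distance 2: reach A, D, G.
Found D.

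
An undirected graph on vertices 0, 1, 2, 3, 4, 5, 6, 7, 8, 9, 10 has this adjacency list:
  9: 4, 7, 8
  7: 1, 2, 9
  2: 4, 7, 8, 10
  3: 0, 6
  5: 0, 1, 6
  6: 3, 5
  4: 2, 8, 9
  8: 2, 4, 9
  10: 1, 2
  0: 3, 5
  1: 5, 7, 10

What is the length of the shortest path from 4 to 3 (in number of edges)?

6

Distance 0: 4.
Distance 1: 2, 8, 9.
Distance 2: 7, 10.
Distance 3: 1.
Distance 4: 5.
Distance 5: 0, 6.
Distance 6: 3 — contains 3.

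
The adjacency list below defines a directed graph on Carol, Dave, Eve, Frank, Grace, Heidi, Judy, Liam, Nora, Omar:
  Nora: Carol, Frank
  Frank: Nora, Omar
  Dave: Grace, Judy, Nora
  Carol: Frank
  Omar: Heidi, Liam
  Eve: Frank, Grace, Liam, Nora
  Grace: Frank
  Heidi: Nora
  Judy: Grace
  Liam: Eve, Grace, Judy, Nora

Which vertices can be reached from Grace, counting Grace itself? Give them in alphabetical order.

Carol, Eve, Frank, Grace, Heidi, Judy, Liam, Nora, Omar

Start at Grace.
Its neighbours: Frank.
Then their neighbours: Nora, Omar.
Then next layer: Carol, Heidi, Liam.
Then next layer: Eve, Judy.
Nothing further is reachable.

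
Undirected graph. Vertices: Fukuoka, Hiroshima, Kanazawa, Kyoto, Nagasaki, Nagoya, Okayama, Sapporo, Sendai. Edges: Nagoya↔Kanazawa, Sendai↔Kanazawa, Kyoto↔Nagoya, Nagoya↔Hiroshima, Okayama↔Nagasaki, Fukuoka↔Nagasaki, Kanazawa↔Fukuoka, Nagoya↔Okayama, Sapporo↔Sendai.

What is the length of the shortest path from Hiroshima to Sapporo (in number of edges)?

4

Distance 0: Hiroshima.
Distance 1: Nagoya.
Distance 2: Kanazawa, Kyoto, Okayama.
Distance 3: Fukuoka, Nagasaki, Sendai.
Distance 4: Sapporo — contains Sapporo.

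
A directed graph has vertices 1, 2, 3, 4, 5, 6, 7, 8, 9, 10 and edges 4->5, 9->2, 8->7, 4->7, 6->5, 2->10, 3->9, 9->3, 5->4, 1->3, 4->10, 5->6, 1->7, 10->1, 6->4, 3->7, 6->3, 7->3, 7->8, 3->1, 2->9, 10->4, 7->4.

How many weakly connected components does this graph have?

1

From 1: component {1, 2, 3, 4, 5, 6, 7, 8, 9, 10}.
That's 1 component.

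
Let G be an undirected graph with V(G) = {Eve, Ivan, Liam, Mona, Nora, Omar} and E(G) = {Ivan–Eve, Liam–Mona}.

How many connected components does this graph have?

From Eve: component {Eve, Ivan}.
From Liam: component {Liam, Mona}.
From Nora: component {Nora}.
From Omar: component {Omar}.
That's 4 components.

4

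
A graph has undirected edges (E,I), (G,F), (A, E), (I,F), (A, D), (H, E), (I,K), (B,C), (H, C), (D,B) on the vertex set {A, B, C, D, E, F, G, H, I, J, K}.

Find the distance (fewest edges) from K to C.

4

Distance 0: K.
Distance 1: I.
Distance 2: E, F.
Distance 3: A, G, H.
Distance 4: C, D — contains C.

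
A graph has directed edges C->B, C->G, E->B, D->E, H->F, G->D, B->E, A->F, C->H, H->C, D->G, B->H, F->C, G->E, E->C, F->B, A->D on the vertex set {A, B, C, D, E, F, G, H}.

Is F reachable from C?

Explore from C.
Distance 1: reach B, G, H.
Distance 2: reach D, E, F.
Found F.

Yes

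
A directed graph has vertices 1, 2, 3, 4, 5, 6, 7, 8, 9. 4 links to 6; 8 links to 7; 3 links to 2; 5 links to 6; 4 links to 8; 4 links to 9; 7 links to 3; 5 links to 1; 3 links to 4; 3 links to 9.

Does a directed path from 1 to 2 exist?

No

1 has no outgoing edges, so nothing is reachable from it.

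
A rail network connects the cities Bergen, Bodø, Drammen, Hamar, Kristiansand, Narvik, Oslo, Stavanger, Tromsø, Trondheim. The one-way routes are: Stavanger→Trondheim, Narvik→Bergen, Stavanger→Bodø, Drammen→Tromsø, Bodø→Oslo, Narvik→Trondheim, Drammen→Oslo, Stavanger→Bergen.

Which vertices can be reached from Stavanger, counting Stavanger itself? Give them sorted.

Start at Stavanger.
Its neighbours: Bergen, Bodø, Trondheim.
Then their neighbours: Oslo.
Nothing further is reachable.

Bergen, Bodø, Oslo, Stavanger, Trondheim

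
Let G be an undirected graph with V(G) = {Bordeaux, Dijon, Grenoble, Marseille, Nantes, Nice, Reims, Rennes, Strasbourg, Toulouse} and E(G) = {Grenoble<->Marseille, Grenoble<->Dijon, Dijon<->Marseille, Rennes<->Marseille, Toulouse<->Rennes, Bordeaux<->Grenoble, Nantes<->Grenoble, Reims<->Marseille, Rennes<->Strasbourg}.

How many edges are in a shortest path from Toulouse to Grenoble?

3

Distance 0: Toulouse.
Distance 1: Rennes.
Distance 2: Marseille, Strasbourg.
Distance 3: Dijon, Grenoble, Reims — contains Grenoble.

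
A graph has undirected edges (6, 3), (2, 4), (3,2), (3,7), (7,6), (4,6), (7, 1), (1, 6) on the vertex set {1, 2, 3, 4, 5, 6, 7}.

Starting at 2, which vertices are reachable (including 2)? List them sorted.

1, 2, 3, 4, 6, 7

Start at 2.
Its neighbours: 3, 4.
Then their neighbours: 6, 7.
Then next layer: 1.
Nothing further is reachable.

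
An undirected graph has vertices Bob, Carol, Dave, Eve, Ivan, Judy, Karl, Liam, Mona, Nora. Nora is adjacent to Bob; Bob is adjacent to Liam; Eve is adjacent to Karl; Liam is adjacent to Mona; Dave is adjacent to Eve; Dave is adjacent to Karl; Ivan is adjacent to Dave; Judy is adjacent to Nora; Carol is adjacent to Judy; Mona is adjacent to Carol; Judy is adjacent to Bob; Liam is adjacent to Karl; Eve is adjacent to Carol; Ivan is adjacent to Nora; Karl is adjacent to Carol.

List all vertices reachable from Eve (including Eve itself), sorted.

Start at Eve.
Its neighbours: Carol, Dave, Karl.
Then their neighbours: Ivan, Judy, Liam, Mona.
Then next layer: Bob, Nora.
Every vertex is now reached.

Bob, Carol, Dave, Eve, Ivan, Judy, Karl, Liam, Mona, Nora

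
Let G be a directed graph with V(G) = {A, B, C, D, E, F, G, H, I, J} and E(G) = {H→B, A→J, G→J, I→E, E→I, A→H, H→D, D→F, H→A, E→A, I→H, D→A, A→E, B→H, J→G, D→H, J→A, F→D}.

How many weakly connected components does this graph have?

2

From A: component {A, B, D, E, F, G, H, I, J}.
From C: component {C}.
That's 2 components.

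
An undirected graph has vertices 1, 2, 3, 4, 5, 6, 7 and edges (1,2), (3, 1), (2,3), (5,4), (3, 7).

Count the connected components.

From 1: component {1, 2, 3, 7}.
From 4: component {4, 5}.
From 6: component {6}.
That's 3 components.

3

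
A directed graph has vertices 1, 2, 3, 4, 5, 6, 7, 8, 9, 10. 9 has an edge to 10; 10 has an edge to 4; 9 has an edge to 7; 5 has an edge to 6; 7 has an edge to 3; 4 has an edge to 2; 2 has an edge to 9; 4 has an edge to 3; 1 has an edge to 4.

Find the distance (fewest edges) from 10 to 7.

Distance 0: 10.
Distance 1: 4.
Distance 2: 2, 3.
Distance 3: 9.
Distance 4: 7 — contains 7.

4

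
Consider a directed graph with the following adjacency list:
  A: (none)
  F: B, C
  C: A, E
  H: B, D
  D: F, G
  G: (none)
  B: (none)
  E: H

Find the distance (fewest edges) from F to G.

Distance 0: F.
Distance 1: B, C.
Distance 2: A, E.
Distance 3: H.
Distance 4: D.
Distance 5: G — contains G.

5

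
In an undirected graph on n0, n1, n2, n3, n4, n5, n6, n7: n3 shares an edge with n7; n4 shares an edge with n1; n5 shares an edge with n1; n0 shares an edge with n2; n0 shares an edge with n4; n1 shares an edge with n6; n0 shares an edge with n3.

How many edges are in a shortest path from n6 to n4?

Distance 0: n6.
Distance 1: n1.
Distance 2: n4, n5 — contains n4.

2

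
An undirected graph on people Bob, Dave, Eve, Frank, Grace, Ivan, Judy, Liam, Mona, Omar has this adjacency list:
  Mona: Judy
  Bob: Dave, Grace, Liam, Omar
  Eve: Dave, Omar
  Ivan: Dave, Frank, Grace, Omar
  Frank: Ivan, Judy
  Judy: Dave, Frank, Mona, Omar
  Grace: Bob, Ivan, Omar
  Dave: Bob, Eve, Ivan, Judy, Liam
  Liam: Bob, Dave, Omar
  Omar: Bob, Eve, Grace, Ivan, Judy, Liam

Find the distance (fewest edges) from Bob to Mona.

3

Distance 0: Bob.
Distance 1: Dave, Grace, Liam, Omar.
Distance 2: Eve, Ivan, Judy.
Distance 3: Frank, Mona — contains Mona.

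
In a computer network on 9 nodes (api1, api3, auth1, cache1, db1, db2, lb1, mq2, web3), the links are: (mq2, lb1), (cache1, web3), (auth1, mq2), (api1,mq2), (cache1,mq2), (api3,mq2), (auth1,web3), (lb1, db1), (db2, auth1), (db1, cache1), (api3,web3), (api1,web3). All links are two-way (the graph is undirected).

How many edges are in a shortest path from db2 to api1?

Distance 0: db2.
Distance 1: auth1.
Distance 2: mq2, web3.
Distance 3: api1, api3, cache1, lb1 — contains api1.

3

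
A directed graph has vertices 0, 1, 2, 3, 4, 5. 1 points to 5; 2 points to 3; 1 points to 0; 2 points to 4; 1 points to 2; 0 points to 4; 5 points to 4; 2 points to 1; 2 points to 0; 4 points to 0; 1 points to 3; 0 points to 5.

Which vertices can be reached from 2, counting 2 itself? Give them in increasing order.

Start at 2.
Its neighbours: 0, 1, 3, 4.
Then their neighbours: 5.
Every vertex is now reached.

0, 1, 2, 3, 4, 5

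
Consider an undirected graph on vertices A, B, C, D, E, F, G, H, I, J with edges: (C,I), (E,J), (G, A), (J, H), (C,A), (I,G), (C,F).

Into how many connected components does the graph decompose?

From A: component {A, C, F, G, I}.
From B: component {B}.
From D: component {D}.
From E: component {E, H, J}.
That's 4 components.

4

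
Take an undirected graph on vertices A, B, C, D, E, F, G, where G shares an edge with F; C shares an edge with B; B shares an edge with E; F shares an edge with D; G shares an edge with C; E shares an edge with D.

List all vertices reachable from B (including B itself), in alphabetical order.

Start at B.
Its neighbours: C, E.
Then their neighbours: D, G.
Then next layer: F.
Nothing further is reachable.

B, C, D, E, F, G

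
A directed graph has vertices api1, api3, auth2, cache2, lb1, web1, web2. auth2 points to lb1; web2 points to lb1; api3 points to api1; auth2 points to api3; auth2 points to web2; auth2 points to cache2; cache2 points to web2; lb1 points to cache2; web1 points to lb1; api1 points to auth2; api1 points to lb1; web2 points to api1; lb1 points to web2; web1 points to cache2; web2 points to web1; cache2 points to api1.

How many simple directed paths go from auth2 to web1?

7

auth2→api3→api1→lb1→cache2→web2→web1
auth2→api3→api1→lb1→web2→web1
auth2→cache2→api1→lb1→web2→web1
auth2→cache2→web2→web1
auth2→lb1→cache2→web2→web1
auth2→lb1→web2→web1
auth2→web2→web1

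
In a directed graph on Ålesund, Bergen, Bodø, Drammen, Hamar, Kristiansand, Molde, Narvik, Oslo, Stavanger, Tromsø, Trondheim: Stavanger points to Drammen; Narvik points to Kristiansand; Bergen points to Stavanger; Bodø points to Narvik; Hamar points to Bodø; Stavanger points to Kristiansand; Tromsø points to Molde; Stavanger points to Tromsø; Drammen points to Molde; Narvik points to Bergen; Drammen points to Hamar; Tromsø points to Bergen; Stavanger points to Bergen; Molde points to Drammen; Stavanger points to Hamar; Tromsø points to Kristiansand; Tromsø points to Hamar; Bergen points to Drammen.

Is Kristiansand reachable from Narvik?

Explore from Narvik.
Distance 1: reach Bergen, Kristiansand.
Found Kristiansand.

Yes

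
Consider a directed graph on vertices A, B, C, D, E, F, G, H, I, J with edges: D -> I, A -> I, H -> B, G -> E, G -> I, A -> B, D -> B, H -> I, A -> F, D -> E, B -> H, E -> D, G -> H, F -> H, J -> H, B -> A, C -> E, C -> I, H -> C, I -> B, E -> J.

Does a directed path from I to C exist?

Yes

Explore from I.
Distance 1: reach B.
Distance 2: reach A, H.
Distance 3: reach C, F.
Found C.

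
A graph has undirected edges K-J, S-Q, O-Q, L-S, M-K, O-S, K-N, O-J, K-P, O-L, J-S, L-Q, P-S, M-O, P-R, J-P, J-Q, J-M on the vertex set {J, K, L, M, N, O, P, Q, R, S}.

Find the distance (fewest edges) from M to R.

Distance 0: M.
Distance 1: J, K, O.
Distance 2: L, N, P, Q, S.
Distance 3: R — contains R.

3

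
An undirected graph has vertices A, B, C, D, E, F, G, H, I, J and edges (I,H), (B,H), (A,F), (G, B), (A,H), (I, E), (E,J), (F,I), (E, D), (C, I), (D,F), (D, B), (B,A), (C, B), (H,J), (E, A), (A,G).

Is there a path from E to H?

Explore from E.
Distance 1: reach A, D, I, J.
Distance 2: reach B, C, F, G, H.
Found H.

Yes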